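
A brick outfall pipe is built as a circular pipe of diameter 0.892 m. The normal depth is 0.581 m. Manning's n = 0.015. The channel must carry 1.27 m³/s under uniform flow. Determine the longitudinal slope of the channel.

For a circular section of diameter D = 0.892 m at depth y = 0.581 m, the central angle is θ = 2 arccos(1 − 2y/D) = 3.757 rad. Then A = (D²/8)(θ − sin θ) = 0.431 m² and P = Dθ/2 = 1.675 m.
Hydraulic radius R = A/P = 0.431/1.675 = 0.2573 m.
From Manning's equation, S = [nQ / (1 A R^(2/3))]² = [0.015 × 1.27 / (1 × 0.431 × 0.2573^(2/3))]² = 0.0119.

S = 0.0119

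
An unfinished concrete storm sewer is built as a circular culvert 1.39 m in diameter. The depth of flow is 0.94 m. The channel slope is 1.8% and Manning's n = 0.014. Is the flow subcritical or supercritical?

For a circular section of diameter D = 1.39 m at depth y = 0.94 m, the central angle is θ = 2 arccos(1 − 2y/D) = 3.862 rad. Then A = (D²/8)(θ − sin θ) = 1.092 m² and P = Dθ/2 = 2.684 m.
Hydraulic radius R = A/P = 1.092/2.684 = 0.4069 m.
V = (1/n) R^(2/3) √S = (1/0.014) × 0.4069^(2/3) × √0.018 = 5.262 m/s. Hydraulic depth D_h = A/T = 1.092/1.301 = 0.8396 m.
Froude number Fr = V/√(g·D_h) = 5.262/√(9.81×0.8396) = 1.83, which is greater than 1, so the flow is supercritical.

supercritical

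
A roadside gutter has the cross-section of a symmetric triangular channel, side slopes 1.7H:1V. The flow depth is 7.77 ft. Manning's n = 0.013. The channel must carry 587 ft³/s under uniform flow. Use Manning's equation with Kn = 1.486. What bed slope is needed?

S = 0.0005

For a triangular section with side slope z = 1.7: A = zy² = 1.7×7.77² = 102.6 ft²; P = 2y√(1+z²) = 2×7.77×1.972 = 30.65 ft.
Hydraulic radius R = A/P = 102.6/30.65 = 3.349 ft.
From Manning's equation, S = [nQ / (1.486 A R^(2/3))]² = [0.013 × 587 / (1.486 × 102.6 × 3.349^(2/3))]² = 0.0005.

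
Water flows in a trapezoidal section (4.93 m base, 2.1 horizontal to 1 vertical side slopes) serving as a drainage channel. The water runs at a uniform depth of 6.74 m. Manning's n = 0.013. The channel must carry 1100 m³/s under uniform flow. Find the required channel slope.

S = 0.00229

With bottom width b = 4.93 m and side slope z = 2.1: A = (b + zy)y = (4.93 + 2.1×6.74)×6.74 = 128.6 m²; P = b + 2y√(1+z²) = 4.93 + 2×6.74×2.326 = 36.28 m.
Hydraulic radius R = A/P = 128.6/36.28 = 3.545 m.
From Manning's equation, S = [nQ / (1 A R^(2/3))]² = [0.013 × 1100 / (1 × 128.6 × 3.545^(2/3))]² = 0.00229.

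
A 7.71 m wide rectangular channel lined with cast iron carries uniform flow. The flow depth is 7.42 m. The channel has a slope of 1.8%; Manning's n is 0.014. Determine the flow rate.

Q = 1020 m³/s

Flow area A = b·y = 7.71 × 7.42 = 57.21 m². Wetted perimeter P = b + 2y = 7.71 + 2×7.42 = 22.55 m.
Hydraulic radius R = A/P = 57.21/22.55 = 2.537 m.
Manning's equation: Q = (1/n) A R^(2/3) S^(1/2) = (1/0.014) × 57.21 × 2.537^(2/3) × 0.018^(1/2) = 1020 m³/s.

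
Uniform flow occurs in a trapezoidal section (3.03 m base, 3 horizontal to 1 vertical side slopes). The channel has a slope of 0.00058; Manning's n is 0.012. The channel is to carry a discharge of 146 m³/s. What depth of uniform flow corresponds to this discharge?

Manning's equation rearranged: A R^(2/3) = nQ / (1·√S) = 0.012 × 146 / (√0.00058) = 72.75.
At y = 4 m: A R^(2/3) = 99.29 — high.
At y = 2.42 m: A R^(2/3) = 30.54 — low.
At y = 3.51 m: A R^(2/3) = 72.67 — matches.

y_n = 3.51 m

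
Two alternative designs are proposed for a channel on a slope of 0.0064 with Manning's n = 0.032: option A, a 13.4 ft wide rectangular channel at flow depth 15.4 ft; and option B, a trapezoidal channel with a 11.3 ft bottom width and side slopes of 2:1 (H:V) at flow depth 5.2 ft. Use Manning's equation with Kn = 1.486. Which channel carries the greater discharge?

Channel A: Flow area A = b·y = 13.4 × 15.4 = 206.4 ft². Wetted perimeter P = b + 2y = 13.4 + 2×15.4 = 44.2 ft. Hydraulic radius R = A/P = 206.4/44.2 = 4.669 ft. Q_A = (1.486/0.032)·206.4·4.669^(2/3)·√0.0064 = 2142 ft³/s.
Channel B: With bottom width b = 11.3 ft and side slope z = 2: A = (b + zy)y = (11.3 + 2×5.2)×5.2 = 112.8 ft²; P = b + 2y√(1+z²) = 11.3 + 2×5.2×2.236 = 34.56 ft. Hydraulic radius R = A/P = 112.8/34.56 = 3.266 ft. Q_B = (1.486/0.032)·112.8·3.266^(2/3)·√0.0064 = 922.7 ft³/s.
Q_A = 2142 ft³/s vs Q_B = 922.7 ft³/s, so channel A carries more.

channel A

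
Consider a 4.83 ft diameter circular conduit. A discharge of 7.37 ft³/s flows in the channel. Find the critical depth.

y_c = 0.748 ft

At critical depth, Q² T / (g A³) = 1, i.e. A³/T = Q²/g = 7.37²/32.2 = 1.687.
Try y = 0.906 ft: A³/T = 3.573 — too large.
Try y = 0.598 ft: A³/T = 0.6962 — too small.
Try y = 0.748 ft: A³/T = 1.683 — close enough.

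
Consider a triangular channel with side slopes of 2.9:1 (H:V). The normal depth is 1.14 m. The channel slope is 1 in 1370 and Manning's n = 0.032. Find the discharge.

For a triangular section with side slope z = 2.9: A = zy² = 2.9×1.14² = 3.769 m²; P = 2y√(1+z²) = 2×1.14×3.068 = 6.994 m.
Hydraulic radius R = A/P = 3.769/6.994 = 0.5389 m.
Manning's equation: Q = (1/n) A R^(2/3) S^(1/2) = (1/0.032) × 3.769 × 0.5389^(2/3) × 0.0007299^(1/2) = 2.11 m³/s.

Q = 2.11 m³/s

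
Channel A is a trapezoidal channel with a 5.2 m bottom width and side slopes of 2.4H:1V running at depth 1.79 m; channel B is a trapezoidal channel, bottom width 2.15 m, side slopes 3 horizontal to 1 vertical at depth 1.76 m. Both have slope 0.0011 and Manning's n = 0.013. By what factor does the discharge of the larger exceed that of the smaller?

1.46

Channel A: With bottom width b = 5.2 m and side slope z = 2.4: A = (b + zy)y = (5.2 + 2.4×1.79)×1.79 = 17 m²; P = b + 2y√(1+z²) = 5.2 + 2×1.79×2.6 = 14.51 m. Hydraulic radius R = A/P = 17/14.51 = 1.172 m. Q_A = (1/0.013)·17·1.172^(2/3)·√0.0011 = 48.2 m³/s.
Channel B: With bottom width b = 2.15 m and side slope z = 3: A = (b + zy)y = (2.15 + 3×1.76)×1.76 = 13.08 m²; P = b + 2y√(1+z²) = 2.15 + 2×1.76×3.162 = 13.28 m. Hydraulic radius R = A/P = 13.08/13.28 = 0.9846 m. Q_B = (1/0.013)·13.08·0.9846^(2/3)·√0.0011 = 33.02 m³/s.
The larger discharge is 48.2 m³/s and the smaller is 33.02 m³/s; the ratio is 1.46.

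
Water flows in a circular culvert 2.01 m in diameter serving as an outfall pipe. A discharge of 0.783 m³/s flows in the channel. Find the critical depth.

At critical depth, Q² T / (g A³) = 1, i.e. A³/T = Q²/g = 0.783²/9.81 = 0.0625.
Trying y = 0.303 m: A³/T = 0.01889 — low.
Trying y = 0.491 m: A³/T = 0.1253 — high.
Trying y = 0.411 m: A³/T = 0.06254 — ≈ 0.0625.

y_c = 0.411 m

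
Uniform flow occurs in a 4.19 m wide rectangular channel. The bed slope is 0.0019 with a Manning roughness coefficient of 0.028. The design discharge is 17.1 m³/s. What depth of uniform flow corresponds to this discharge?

Manning's equation rearranged: A R^(2/3) = nQ / (1·√S) = 0.028 × 17.1 / (√0.0019) = 10.98.
At y = 2.74 m: A R^(2/3) = 12.87 — over.
At y = 2.43 m: A R^(2/3) = 11.01 — ≈ 10.98.

y_n = 2.43 m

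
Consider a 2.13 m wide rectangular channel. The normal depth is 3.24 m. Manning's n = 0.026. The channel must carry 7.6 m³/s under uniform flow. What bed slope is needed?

S = 0.0011

Flow area A = b·y = 2.13 × 3.24 = 6.901 m². Wetted perimeter P = b + 2y = 2.13 + 2×3.24 = 8.61 m.
Hydraulic radius R = A/P = 6.901/8.61 = 0.8015 m.
From Manning's equation, S = [nQ / (1 A R^(2/3))]² = [0.026 × 7.6 / (1 × 6.901 × 0.8015^(2/3))]² = 0.0011.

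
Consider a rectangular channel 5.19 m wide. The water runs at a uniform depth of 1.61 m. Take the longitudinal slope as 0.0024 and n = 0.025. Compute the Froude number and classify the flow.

Flow area A = b·y = 5.19 × 1.61 = 8.356 m². Wetted perimeter P = b + 2y = 5.19 + 2×1.61 = 8.41 m.
Hydraulic radius R = A/P = 8.356/8.41 = 0.9936 m.
V = (1/n) R^(2/3) √S = (1/0.025) × 0.9936^(2/3) × √0.0024 = 1.951 m/s. Hydraulic depth D_h = A/T = 8.356/5.19 = 1.61 m.
Froude number Fr = V/√(g·D_h) = 1.951/√(9.81×1.61) = 0.491, which is less than 1, so the flow is subcritical.

subcritical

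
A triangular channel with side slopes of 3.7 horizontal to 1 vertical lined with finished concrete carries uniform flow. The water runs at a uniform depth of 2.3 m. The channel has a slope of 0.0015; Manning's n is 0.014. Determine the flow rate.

Q = 58.1 m³/s

For a triangular section with side slope z = 3.7: A = zy² = 3.7×2.3² = 19.57 m²; P = 2y√(1+z²) = 2×2.3×3.833 = 17.63 m.
Hydraulic radius R = A/P = 19.57/17.63 = 1.11 m.
Manning's equation: Q = (1/n) A R^(2/3) S^(1/2) = (1/0.014) × 19.57 × 1.11^(2/3) × 0.0015^(1/2) = 58.1 m³/s.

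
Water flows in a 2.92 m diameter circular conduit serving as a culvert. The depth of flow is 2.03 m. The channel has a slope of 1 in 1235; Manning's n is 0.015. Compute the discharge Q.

For a circular section of diameter D = 2.92 m at depth y = 2.03 m, the central angle is θ = 2 arccos(1 − 2y/D) = 3.944 rad. Then A = (D²/8)(θ − sin θ) = 4.969 m² and P = Dθ/2 = 5.758 m.
Hydraulic radius R = A/P = 4.969/5.758 = 0.8631 m.
Manning's equation: Q = (1/n) A R^(2/3) S^(1/2) = (1/0.015) × 4.969 × 0.8631^(2/3) × 0.0008097^(1/2) = 8.55 m³/s.

Q = 8.55 m³/s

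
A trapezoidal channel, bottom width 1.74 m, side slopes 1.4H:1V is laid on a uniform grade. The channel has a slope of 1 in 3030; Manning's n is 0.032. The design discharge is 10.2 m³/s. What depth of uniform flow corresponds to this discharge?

y_n = 2.68 m

Manning's equation rearranged: A R^(2/3) = nQ / (1·√S) = 0.032 × 10.2 / (√0.00033) = 17.97.
Trying y = 2.2 m: A R^(2/3) = 11.57 — short.
Trying y = 3.36 m: A R^(2/3) = 29.96 — over.
Trying y = 2.68 m: A R^(2/3) = 17.91 — matches.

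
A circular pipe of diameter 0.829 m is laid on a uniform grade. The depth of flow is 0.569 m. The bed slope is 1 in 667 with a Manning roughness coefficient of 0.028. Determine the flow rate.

For a circular section of diameter D = 0.829 m at depth y = 0.569 m, the central angle is θ = 2 arccos(1 − 2y/D) = 3.906 rad. Then A = (D²/8)(θ − sin θ) = 0.3949 m² and P = Dθ/2 = 1.619 m.
Hydraulic radius R = A/P = 0.3949/1.619 = 0.244 m.
Manning's equation: Q = (1/n) A R^(2/3) S^(1/2) = (1/0.028) × 0.3949 × 0.244^(2/3) × 0.001499^(1/2) = 0.213 m³/s.

Q = 0.213 m³/s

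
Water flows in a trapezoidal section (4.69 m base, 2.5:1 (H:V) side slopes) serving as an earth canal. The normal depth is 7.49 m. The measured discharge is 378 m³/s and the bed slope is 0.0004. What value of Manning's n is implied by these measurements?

n = 0.023

With bottom width b = 4.69 m and side slope z = 2.5: A = (b + zy)y = (4.69 + 2.5×7.49)×7.49 = 175.4 m²; P = b + 2y√(1+z²) = 4.69 + 2×7.49×2.693 = 45.02 m.
Hydraulic radius R = A/P = 175.4/45.02 = 3.895 m.
Rearranging Manning's equation: n = (1/Q) A R^(2/3) S^(1/2) = (1/378) × 175.4 × 3.895^(2/3) × √0.0004 = 0.023.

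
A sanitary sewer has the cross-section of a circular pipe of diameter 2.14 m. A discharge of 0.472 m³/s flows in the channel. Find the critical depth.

y_c = 0.312 m

At critical depth, Q² T / (g A³) = 1, i.e. A³/T = Q²/g = 0.472²/9.81 = 0.02271.
Try y = 0.269 m: A³/T = 0.01262 — too small.
Try y = 0.355 m: A³/T = 0.03766 — too large.
Try y = 0.312 m: A³/T = 0.02265 — close enough.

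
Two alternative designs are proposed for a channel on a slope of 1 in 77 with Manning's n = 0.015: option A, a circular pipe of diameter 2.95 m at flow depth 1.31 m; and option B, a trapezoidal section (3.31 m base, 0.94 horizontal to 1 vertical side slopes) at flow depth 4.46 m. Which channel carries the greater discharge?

Channel A: For a circular section of diameter D = 2.95 m at depth y = 1.31 m, the central angle is θ = 2 arccos(1 − 2y/D) = 2.917 rad. Then A = (D²/8)(θ − sin θ) = 2.932 m² and P = Dθ/2 = 4.303 m. Hydraulic radius R = A/P = 2.932/4.303 = 0.6813 m. Q_A = (1/0.015)·2.932·0.6813^(2/3)·√0.01299 = 17.25 m³/s.
Channel B: With bottom width b = 3.31 m and side slope z = 0.94: A = (b + zy)y = (3.31 + 0.94×4.46)×4.46 = 33.46 m²; P = b + 2y√(1+z²) = 3.31 + 2×4.46×1.372 = 15.55 m. Hydraulic radius R = A/P = 33.46/15.55 = 2.152 m. Q_B = (1/0.015)·33.46·2.152^(2/3)·√0.01299 = 423.7 m³/s.
Q_A = 17.25 m³/s vs Q_B = 423.7 m³/s, so channel B carries more.

channel B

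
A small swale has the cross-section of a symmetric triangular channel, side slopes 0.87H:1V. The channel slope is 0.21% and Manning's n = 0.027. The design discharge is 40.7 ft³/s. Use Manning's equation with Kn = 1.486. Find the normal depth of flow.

Manning's equation rearranged: A R^(2/3) = nQ / (1.486·√S) = 0.027 × 40.7 / (1.486 × √0.0021) = 16.14.
Try y = 3.33 ft: A R^(2/3) = 10.24 — low.
Try y = 4.38 ft: A R^(2/3) = 21.26 — high.
Try y = 3.95 ft: A R^(2/3) = 16.14 — ≈ 16.14.

y_n = 3.95 ft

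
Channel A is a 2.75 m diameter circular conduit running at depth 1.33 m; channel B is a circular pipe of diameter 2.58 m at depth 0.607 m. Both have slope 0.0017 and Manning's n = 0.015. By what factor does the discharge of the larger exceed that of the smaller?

Channel A: For a circular section of diameter D = 2.75 m at depth y = 1.33 m, the central angle is θ = 2 arccos(1 − 2y/D) = 3.076 rad. Then A = (D²/8)(θ − sin θ) = 2.846 m² and P = Dθ/2 = 4.23 m. Hydraulic radius R = A/P = 2.846/4.23 = 0.6729 m. Q_A = (1/0.015)·2.846·0.6729^(2/3)·√0.0017 = 6.007 m³/s.
Channel B: For a circular section of diameter D = 2.58 m at depth y = 0.607 m, the central angle is θ = 2 arccos(1 − 2y/D) = 2.026 rad. Then A = (D²/8)(θ − sin θ) = 0.938 m² and P = Dθ/2 = 2.613 m. Hydraulic radius R = A/P = 0.938/2.613 = 0.359 m. Q_B = (1/0.015)·0.938·0.359^(2/3)·√0.0017 = 1.302 m³/s.
The larger discharge is 6.007 m³/s and the smaller is 1.302 m³/s; the ratio is 4.61.

4.61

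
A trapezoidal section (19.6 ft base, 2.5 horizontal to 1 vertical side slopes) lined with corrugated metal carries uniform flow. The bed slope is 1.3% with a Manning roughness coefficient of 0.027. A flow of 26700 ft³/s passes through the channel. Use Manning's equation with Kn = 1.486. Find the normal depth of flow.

y_n = 16.2 ft

Manning's equation rearranged: A R^(2/3) = nQ / (1.486·√S) = 0.027 × 26700 / (1.486 × √0.013) = 4255.
Trying y = 20.7 ft: A R^(2/3) = 7423 — too large.
Trying y = 13.6 ft: A R^(2/3) = 2880 — too small.
Trying y = 16.2 ft: A R^(2/3) = 4248 — close enough.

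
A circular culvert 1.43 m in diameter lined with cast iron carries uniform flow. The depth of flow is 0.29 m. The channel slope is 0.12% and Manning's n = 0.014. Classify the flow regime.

For a circular section of diameter D = 1.43 m at depth y = 0.29 m, the central angle is θ = 2 arccos(1 − 2y/D) = 1.869 rad. Then A = (D²/8)(θ − sin θ) = 0.2333 m² and P = Dθ/2 = 1.336 m.
Hydraulic radius R = A/P = 0.2333/1.336 = 0.1746 m.
V = (1/n) R^(2/3) √S = (1/0.014) × 0.1746^(2/3) × √0.0012 = 0.7729 m/s. Hydraulic depth D_h = A/T = 0.2333/1.15 = 0.2028 m.
Froude number Fr = V/√(g·D_h) = 0.7729/√(9.81×0.2028) = 0.548, which is less than 1, so the flow is subcritical.

subcritical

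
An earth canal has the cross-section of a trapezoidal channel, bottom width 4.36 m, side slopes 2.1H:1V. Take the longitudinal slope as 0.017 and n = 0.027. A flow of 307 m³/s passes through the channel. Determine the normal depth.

Manning's equation rearranged: A R^(2/3) = nQ / (1·√S) = 0.027 × 307 / (√0.017) = 63.57.
At y = 4.2 m: A R^(2/3) = 96.91 — over.
At y = 3.47 m: A R^(2/3) = 63.54 — matches.

y_n = 3.47 m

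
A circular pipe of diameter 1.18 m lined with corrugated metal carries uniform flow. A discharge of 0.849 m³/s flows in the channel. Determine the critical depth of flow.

y_c = 0.5 m

At critical depth, Q² T / (g A³) = 1, i.e. A³/T = Q²/g = 0.849²/9.81 = 0.07348.
At y = 0.616 m: A³/T = 0.1633 — high.
At y = 0.373 m: A³/T = 0.02379 — low.
At y = 0.5 m: A³/T = 0.07355 — matches.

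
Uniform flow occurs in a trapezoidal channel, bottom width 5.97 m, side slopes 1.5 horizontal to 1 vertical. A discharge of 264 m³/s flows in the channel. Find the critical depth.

y_c = 4.16 m

At critical depth, Q² T / (g A³) = 1, i.e. A³/T = Q²/g = 264²/9.81 = 7105.
At y = 3.36 m: A³/T = 3154 — short.
At y = 4.16 m: A³/T = 7103 — matches.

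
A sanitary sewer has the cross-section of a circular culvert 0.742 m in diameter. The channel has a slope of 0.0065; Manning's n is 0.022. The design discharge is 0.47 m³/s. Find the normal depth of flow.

Manning's equation rearranged: A R^(2/3) = nQ / (1·√S) = 0.022 × 0.47 / (√0.0065) = 0.1283.
Trying y = 0.611 m: A R^(2/3) = 0.1412 — high.
Trying y = 0.496 m: A R^(2/3) = 0.1107 — low.
Trying y = 0.557 m: A R^(2/3) = 0.1284 — ≈ 0.1283.

y_n = 0.557 m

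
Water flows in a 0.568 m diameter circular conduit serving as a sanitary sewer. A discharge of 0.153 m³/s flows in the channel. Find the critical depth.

At critical depth, Q² T / (g A³) = 1, i.e. A³/T = Q²/g = 0.153²/9.81 = 0.002386.
Trying y = 0.319 m: A³/T = 0.005581 — high.
Trying y = 0.206 m: A³/T = 0.001045 — low.
Trying y = 0.255 m: A³/T = 0.002372 — close enough.

y_c = 0.255 m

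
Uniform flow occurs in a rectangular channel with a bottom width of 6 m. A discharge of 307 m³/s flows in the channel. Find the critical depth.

For a rectangular channel, critical depth y_c = (q²/g)^(1/3) where q = Q/b = 307/6 = 51.17 m²/s.
So y_c = (51.17²/9.81)^(1/3) = 6.44 m.

y_c = 6.44 m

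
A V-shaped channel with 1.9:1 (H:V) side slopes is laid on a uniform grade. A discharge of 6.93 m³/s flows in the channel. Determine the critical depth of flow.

At critical depth, Q² T / (g A³) = 1, i.e. A³/T = Q²/g = 6.93²/9.81 = 4.896.
At y = 1 m: A³/T = 1.805 — short.
At y = 1.5 m: A³/T = 13.71 — over.
At y = 1.22 m: A³/T = 4.878 — matches.

y_c = 1.22 m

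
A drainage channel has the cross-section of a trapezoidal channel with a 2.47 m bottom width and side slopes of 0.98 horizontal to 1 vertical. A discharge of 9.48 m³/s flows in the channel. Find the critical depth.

At critical depth, Q² T / (g A³) = 1, i.e. A³/T = Q²/g = 9.48²/9.81 = 9.161.
Trying y = 0.804 m: A³/T = 4.442 — too small.
Trying y = 1.25 m: A³/T = 20.03 — too large.
Trying y = 0.997 m: A³/T = 9.175 — close enough.

y_c = 0.997 m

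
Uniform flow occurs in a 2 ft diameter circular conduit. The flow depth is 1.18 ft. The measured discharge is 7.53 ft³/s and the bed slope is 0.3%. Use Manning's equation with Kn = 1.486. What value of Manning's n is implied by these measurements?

n = 0.014

For a circular section of diameter D = 2 ft at depth y = 1.18 ft, the central angle is θ = 2 arccos(1 − 2y/D) = 3.504 rad. Then A = (D²/8)(θ − sin θ) = 1.929 ft² and P = Dθ/2 = 3.504 ft.
Hydraulic radius R = A/P = 1.929/3.504 = 0.5505 ft.
Rearranging Manning's equation: n = (1.486/Q) A R^(2/3) S^(1/2) = (1.486/7.53) × 1.929 × 0.5505^(2/3) × √0.003 = 0.014.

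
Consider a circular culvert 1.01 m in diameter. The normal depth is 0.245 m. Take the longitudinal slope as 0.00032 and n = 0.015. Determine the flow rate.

For a circular section of diameter D = 1.01 m at depth y = 0.245 m, the central angle is θ = 2 arccos(1 − 2y/D) = 2.06 rad. Then A = (D²/8)(θ − sin θ) = 0.1501 m² and P = Dθ/2 = 1.04 m.
Hydraulic radius R = A/P = 0.1501/1.04 = 0.1443 m.
Manning's equation: Q = (1/n) A R^(2/3) S^(1/2) = (1/0.015) × 0.1501 × 0.1443^(2/3) × 0.00032^(1/2) = 0.0492 m³/s.

Q = 0.0492 m³/s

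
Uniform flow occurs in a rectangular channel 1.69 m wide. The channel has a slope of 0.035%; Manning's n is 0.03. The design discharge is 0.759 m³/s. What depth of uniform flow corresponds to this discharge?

Manning's equation rearranged: A R^(2/3) = nQ / (1·√S) = 0.03 × 0.759 / (√0.00035) = 1.217.
At y = 0.976 m: A R^(2/3) = 0.9727 — low.
At y = 1.16 m: A R^(2/3) = 1.217 — matches.

y_n = 1.16 m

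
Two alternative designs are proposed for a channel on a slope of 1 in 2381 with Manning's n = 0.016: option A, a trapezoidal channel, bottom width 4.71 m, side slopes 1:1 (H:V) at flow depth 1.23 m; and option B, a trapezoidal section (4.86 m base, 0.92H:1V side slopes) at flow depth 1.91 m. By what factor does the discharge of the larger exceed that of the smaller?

Channel A: With bottom width b = 4.71 m and side slope z = 1: A = (b + zy)y = (4.71 + 1×1.23)×1.23 = 7.306 m²; P = b + 2y√(1+z²) = 4.71 + 2×1.23×1.414 = 8.189 m. Hydraulic radius R = A/P = 7.306/8.189 = 0.8922 m. Q_A = (1/0.016)·7.306·0.8922^(2/3)·√0.00042 = 8.673 m³/s.
Channel B: With bottom width b = 4.86 m and side slope z = 0.92: A = (b + zy)y = (4.86 + 0.92×1.91)×1.91 = 12.64 m²; P = b + 2y√(1+z²) = 4.86 + 2×1.91×1.359 = 10.05 m. Hydraulic radius R = A/P = 12.64/10.05 = 1.258 m. Q_B = (1/0.016)·12.64·1.258^(2/3)·√0.00042 = 18.86 m³/s.
The larger discharge is 18.86 m³/s and the smaller is 8.673 m³/s; the ratio is 2.17.

2.17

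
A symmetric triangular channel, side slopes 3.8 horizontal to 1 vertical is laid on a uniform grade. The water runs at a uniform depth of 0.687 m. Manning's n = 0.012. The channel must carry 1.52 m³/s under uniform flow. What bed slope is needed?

S = 0.00045

For a triangular section with side slope z = 3.8: A = zy² = 3.8×0.687² = 1.793 m²; P = 2y√(1+z²) = 2×0.687×3.929 = 5.399 m.
Hydraulic radius R = A/P = 1.793/5.399 = 0.3322 m.
From Manning's equation, S = [nQ / (1 A R^(2/3))]² = [0.012 × 1.52 / (1 × 1.793 × 0.3322^(2/3))]² = 0.00045.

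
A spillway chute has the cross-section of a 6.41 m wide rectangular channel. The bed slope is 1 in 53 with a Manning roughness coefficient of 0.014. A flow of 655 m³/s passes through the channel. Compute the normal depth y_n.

y_n = 6.3 m

Manning's equation rearranged: A R^(2/3) = nQ / (1·√S) = 0.014 × 655 / (√0.01887) = 66.76.
Try y = 5.16 m: A R^(2/3) = 52.1 — short.
Try y = 8.05 m: A R^(2/3) = 89.71 — over.
Try y = 6.3 m: A R^(2/3) = 66.73 — ≈ 66.76.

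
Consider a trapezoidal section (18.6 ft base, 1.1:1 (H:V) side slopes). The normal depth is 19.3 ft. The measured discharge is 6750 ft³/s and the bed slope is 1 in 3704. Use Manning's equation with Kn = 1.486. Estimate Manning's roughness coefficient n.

n = 0.013

With bottom width b = 18.6 ft and side slope z = 1.1: A = (b + zy)y = (18.6 + 1.1×19.3)×19.3 = 768.7 ft²; P = b + 2y√(1+z²) = 18.6 + 2×19.3×1.487 = 75.98 ft.
Hydraulic radius R = A/P = 768.7/75.98 = 10.12 ft.
Rearranging Manning's equation: n = (1.486/Q) A R^(2/3) S^(1/2) = (1.486/6750) × 768.7 × 10.12^(2/3) × √0.00027 = 0.013.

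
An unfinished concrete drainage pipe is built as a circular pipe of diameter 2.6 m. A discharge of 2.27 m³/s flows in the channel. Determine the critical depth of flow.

At critical depth, Q² T / (g A³) = 1, i.e. A³/T = Q²/g = 2.27²/9.81 = 0.5253.
At y = 0.49 m: A³/T = 0.1645 — too small.
At y = 0.777 m: A³/T = 0.9939 — too large.
At y = 0.659 m: A³/T = 0.524 — ≈ 0.5253.

y_c = 0.659 m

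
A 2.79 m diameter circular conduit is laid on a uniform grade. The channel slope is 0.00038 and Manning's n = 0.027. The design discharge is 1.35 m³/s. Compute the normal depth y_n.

y_n = 1.21 m

Manning's equation rearranged: A R^(2/3) = nQ / (1·√S) = 0.027 × 1.35 / (√0.00038) = 1.87.
Trying y = 0.939 m: A R^(2/3) = 1.174 — low.
Trying y = 1.42 m: A R^(2/3) = 2.477 — high.
Trying y = 1.21 m: A R^(2/3) = 1.876 — ≈ 1.87.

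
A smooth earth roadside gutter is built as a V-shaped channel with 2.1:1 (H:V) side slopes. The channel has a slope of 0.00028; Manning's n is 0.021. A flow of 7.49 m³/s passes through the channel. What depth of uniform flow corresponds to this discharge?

y_n = 2.14 m

Manning's equation rearranged: A R^(2/3) = nQ / (1·√S) = 0.021 × 7.49 / (√0.00028) = 9.4.
At y = 1.63 m: A R^(2/3) = 4.548 — low.
At y = 2.14 m: A R^(2/3) = 9.398 — matches.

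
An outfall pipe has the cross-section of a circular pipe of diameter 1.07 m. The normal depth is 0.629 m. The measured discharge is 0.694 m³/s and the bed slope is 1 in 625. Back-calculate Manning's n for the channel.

For a circular section of diameter D = 1.07 m at depth y = 0.629 m, the central angle is θ = 2 arccos(1 − 2y/D) = 3.495 rad. Then A = (D²/8)(θ − sin θ) = 0.5497 m² and P = Dθ/2 = 1.87 m.
Hydraulic radius R = A/P = 0.5497/1.87 = 0.294 m.
Rearranging Manning's equation: n = (1/Q) A R^(2/3) S^(1/2) = (1/0.694) × 0.5497 × 0.294^(2/3) × √0.0016 = 0.014.

n = 0.014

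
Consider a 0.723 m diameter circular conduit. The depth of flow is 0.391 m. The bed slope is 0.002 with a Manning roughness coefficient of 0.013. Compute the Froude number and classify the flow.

For a circular section of diameter D = 0.723 m at depth y = 0.391 m, the central angle is θ = 2 arccos(1 − 2y/D) = 3.305 rad. Then A = (D²/8)(θ − sin θ) = 0.2266 m² and P = Dθ/2 = 1.195 m.
Hydraulic radius R = A/P = 0.2266/1.195 = 0.1896 m.
V = (1/n) R^(2/3) √S = (1/0.013) × 0.1896^(2/3) × √0.002 = 1.136 m/s. Hydraulic depth D_h = A/T = 0.2266/0.7206 = 0.3144 m.
Froude number Fr = V/√(g·D_h) = 1.136/√(9.81×0.3144) = 0.647, which is less than 1, so the flow is subcritical.

subcritical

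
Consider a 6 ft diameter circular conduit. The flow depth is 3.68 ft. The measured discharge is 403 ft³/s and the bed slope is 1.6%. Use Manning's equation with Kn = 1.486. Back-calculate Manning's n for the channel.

n = 0.012

For a circular section of diameter D = 6 ft at depth y = 3.68 ft, the central angle is θ = 2 arccos(1 − 2y/D) = 3.599 rad. Then A = (D²/8)(θ − sin θ) = 18.18 ft² and P = Dθ/2 = 10.8 ft.
Hydraulic radius R = A/P = 18.18/10.8 = 1.684 ft.
Rearranging Manning's equation: n = (1.486/Q) A R^(2/3) S^(1/2) = (1.486/403) × 18.18 × 1.684^(2/3) × √0.016 = 0.012.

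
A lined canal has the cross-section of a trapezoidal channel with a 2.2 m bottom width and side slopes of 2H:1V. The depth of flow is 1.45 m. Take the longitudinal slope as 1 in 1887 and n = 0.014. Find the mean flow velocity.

With bottom width b = 2.2 m and side slope z = 2: A = (b + zy)y = (2.2 + 2×1.45)×1.45 = 7.395 m²; P = b + 2y√(1+z²) = 2.2 + 2×1.45×2.236 = 8.685 m.
Hydraulic radius R = A/P = 7.395/8.685 = 0.8515 m.
From Manning's equation, V = (1/n) R^(2/3) S^(1/2) = (1/0.014) × 0.8515^(2/3) × 0.0005299^(1/2) = 1.48 m/s.

V = 1.48 m/s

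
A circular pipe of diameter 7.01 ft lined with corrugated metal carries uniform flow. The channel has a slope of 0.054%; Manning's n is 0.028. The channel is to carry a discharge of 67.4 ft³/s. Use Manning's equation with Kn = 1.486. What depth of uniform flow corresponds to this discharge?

y_n = 5.59 ft

Manning's equation rearranged: A R^(2/3) = nQ / (1.486·√S) = 0.028 × 67.4 / (1.486 × √0.00054) = 54.65.
Try y = 6.52 ft: A R^(2/3) = 60.32 — high.
Try y = 4.97 ft: A R^(2/3) = 47.75 — low.
Try y = 5.59 ft: A R^(2/3) = 54.66 — matches.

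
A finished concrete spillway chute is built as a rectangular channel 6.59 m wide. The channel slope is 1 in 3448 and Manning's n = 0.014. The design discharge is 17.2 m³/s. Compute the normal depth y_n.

Manning's equation rearranged: A R^(2/3) = nQ / (1·√S) = 0.014 × 17.2 / (√0.00029) = 14.14.
At y = 1.51 m: A R^(2/3) = 10.18 — too small.
At y = 1.9 m: A R^(2/3) = 14.18 — ≈ 14.14.

y_n = 1.9 m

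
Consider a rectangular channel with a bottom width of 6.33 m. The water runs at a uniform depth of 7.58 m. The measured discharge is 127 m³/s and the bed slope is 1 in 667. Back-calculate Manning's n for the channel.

n = 0.025

Flow area A = b·y = 6.33 × 7.58 = 47.98 m². Wetted perimeter P = b + 2y = 6.33 + 2×7.58 = 21.49 m.
Hydraulic radius R = A/P = 47.98/21.49 = 2.233 m.
Rearranging Manning's equation: n = (1/Q) A R^(2/3) S^(1/2) = (1/127) × 47.98 × 2.233^(2/3) × √0.001499 = 0.025.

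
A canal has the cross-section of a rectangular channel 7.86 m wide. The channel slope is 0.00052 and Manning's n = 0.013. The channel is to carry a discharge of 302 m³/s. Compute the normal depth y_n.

Manning's equation rearranged: A R^(2/3) = nQ / (1·√S) = 0.013 × 302 / (√0.00052) = 172.2.
Try y = 9.43 m: A R^(2/3) = 146.3 — short.
Try y = 13.3 m: A R^(2/3) = 219.1 — over.
Try y = 10.8 m: A R^(2/3) = 171.9 — ≈ 172.2.

y_n = 10.8 m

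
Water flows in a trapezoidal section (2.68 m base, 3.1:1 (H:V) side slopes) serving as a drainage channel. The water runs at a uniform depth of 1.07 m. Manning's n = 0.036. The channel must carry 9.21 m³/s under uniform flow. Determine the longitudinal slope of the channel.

With bottom width b = 2.68 m and side slope z = 3.1: A = (b + zy)y = (2.68 + 3.1×1.07)×1.07 = 6.417 m²; P = b + 2y√(1+z²) = 2.68 + 2×1.07×3.257 = 9.651 m.
Hydraulic radius R = A/P = 6.417/9.651 = 0.6649 m.
From Manning's equation, S = [nQ / (1 A R^(2/3))]² = [0.036 × 9.21 / (1 × 6.417 × 0.6649^(2/3))]² = 0.0046.

S = 0.0046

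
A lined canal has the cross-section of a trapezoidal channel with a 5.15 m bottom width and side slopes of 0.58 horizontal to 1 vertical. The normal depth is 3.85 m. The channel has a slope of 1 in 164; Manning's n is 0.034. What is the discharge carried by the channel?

Q = 104 m³/s

With bottom width b = 5.15 m and side slope z = 0.58: A = (b + zy)y = (5.15 + 0.58×3.85)×3.85 = 28.42 m²; P = b + 2y√(1+z²) = 5.15 + 2×3.85×1.156 = 14.05 m.
Hydraulic radius R = A/P = 28.42/14.05 = 2.023 m.
Manning's equation: Q = (1/n) A R^(2/3) S^(1/2) = (1/0.034) × 28.42 × 2.023^(2/3) × 0.006098^(1/2) = 104 m³/s.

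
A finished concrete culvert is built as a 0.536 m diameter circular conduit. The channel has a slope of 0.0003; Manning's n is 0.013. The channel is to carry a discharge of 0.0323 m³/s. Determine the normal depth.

y_n = 0.239 m

Manning's equation rearranged: A R^(2/3) = nQ / (1·√S) = 0.013 × 0.0323 / (√0.0003) = 0.02424.
Try y = 0.185 m: A R^(2/3) = 0.01513 — too small.
Try y = 0.288 m: A R^(2/3) = 0.03332 — too large.
Try y = 0.239 m: A R^(2/3) = 0.02422 — close enough.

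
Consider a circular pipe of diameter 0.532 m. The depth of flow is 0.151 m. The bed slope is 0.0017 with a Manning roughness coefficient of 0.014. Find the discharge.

Q = 0.03 m³/s

For a circular section of diameter D = 0.532 m at depth y = 0.151 m, the central angle is θ = 2 arccos(1 − 2y/D) = 2.247 rad. Then A = (D²/8)(θ − sin θ) = 0.05193 m² and P = Dθ/2 = 0.5978 m.
Hydraulic radius R = A/P = 0.05193/0.5978 = 0.08686 m.
Manning's equation: Q = (1/n) A R^(2/3) S^(1/2) = (1/0.014) × 0.05193 × 0.08686^(2/3) × 0.0017^(1/2) = 0.03 m³/s.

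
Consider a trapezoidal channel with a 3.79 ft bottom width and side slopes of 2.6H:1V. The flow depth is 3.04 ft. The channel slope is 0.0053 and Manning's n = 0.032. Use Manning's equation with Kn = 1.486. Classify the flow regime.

With bottom width b = 3.79 ft and side slope z = 2.6: A = (b + zy)y = (3.79 + 2.6×3.04)×3.04 = 35.55 ft²; P = b + 2y√(1+z²) = 3.79 + 2×3.04×2.786 = 20.73 ft.
Hydraulic radius R = A/P = 35.55/20.73 = 1.715 ft.
V = (1.486/n) R^(2/3) √S = (1.486/0.032) × 1.715^(2/3) × √0.0053 = 4.844 ft/s. Hydraulic depth D_h = A/T = 35.55/19.6 = 1.814 ft.
Froude number Fr = V/√(g·D_h) = 4.844/√(32.2×1.814) = 0.634, which is less than 1, so the flow is subcritical.

subcritical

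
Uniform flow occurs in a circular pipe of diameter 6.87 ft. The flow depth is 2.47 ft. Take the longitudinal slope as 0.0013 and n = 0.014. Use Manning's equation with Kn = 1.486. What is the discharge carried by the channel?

For a circular section of diameter D = 6.87 ft at depth y = 2.47 ft, the central angle is θ = 2 arccos(1 − 2y/D) = 2.572 rad. Then A = (D²/8)(θ − sin θ) = 11.99 ft² and P = Dθ/2 = 8.835 ft.
Hydraulic radius R = A/P = 11.99/8.835 = 1.357 ft.
Manning's equation: Q = (1.486/n) A R^(2/3) S^(1/2) = (1.486/0.014) × 11.99 × 1.357^(2/3) × 0.0013^(1/2) = 56.3 ft³/s.

Q = 56.3 ft³/s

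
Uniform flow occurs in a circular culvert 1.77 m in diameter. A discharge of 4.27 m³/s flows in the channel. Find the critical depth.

At critical depth, Q² T / (g A³) = 1, i.e. A³/T = Q²/g = 4.27²/9.81 = 1.859.
Trying y = 0.867 m: A³/T = 0.9726 — too small.
Trying y = 1.13 m: A³/T = 2.681 — too large.
Trying y = 1.03 m: A³/T = 1.878 — close enough.

y_c = 1.03 m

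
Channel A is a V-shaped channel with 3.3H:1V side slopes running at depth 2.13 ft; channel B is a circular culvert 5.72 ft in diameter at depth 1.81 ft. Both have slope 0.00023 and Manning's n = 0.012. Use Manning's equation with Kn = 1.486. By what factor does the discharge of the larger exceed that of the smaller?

Channel A: For a triangular section with side slope z = 3.3: A = zy² = 3.3×2.13² = 14.97 ft²; P = 2y√(1+z²) = 2×2.13×3.448 = 14.69 ft. Hydraulic radius R = A/P = 14.97/14.69 = 1.019 ft. Q_A = (1.486/0.012)·14.97·1.019^(2/3)·√0.00023 = 28.48 ft³/s.
Channel B: For a circular section of diameter D = 5.72 ft at depth y = 1.81 ft, the central angle is θ = 2 arccos(1 − 2y/D) = 2.39 rad. Then A = (D²/8)(θ − sin θ) = 6.98 ft² and P = Dθ/2 = 6.835 ft. Hydraulic radius R = A/P = 6.98/6.835 = 1.021 ft. Q_B = (1.486/0.012)·6.98·1.021^(2/3)·√0.00023 = 13.29 ft³/s.
The larger discharge is 28.48 ft³/s and the smaller is 13.29 ft³/s; the ratio is 2.14.

2.14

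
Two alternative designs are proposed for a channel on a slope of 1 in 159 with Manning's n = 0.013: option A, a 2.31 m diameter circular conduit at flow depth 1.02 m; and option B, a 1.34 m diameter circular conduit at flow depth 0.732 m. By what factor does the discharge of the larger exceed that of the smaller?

2.97

Channel A: For a circular section of diameter D = 2.31 m at depth y = 1.02 m, the central angle is θ = 2 arccos(1 − 2y/D) = 2.907 rad. Then A = (D²/8)(θ − sin θ) = 1.784 m² and P = Dθ/2 = 3.358 m. Hydraulic radius R = A/P = 1.784/3.358 = 0.5314 m. Q_A = (1/0.013)·1.784·0.5314^(2/3)·√0.006289 = 7.141 m³/s.
Channel B: For a circular section of diameter D = 1.34 m at depth y = 0.732 m, the central angle is θ = 2 arccos(1 − 2y/D) = 3.327 rad. Then A = (D²/8)(θ − sin θ) = 0.7881 m² and P = Dθ/2 = 2.229 m. Hydraulic radius R = A/P = 0.7881/2.229 = 0.3536 m. Q_B = (1/0.013)·0.7881·0.3536^(2/3)·√0.006289 = 2.404 m³/s.
The larger discharge is 7.141 m³/s and the smaller is 2.404 m³/s; the ratio is 2.97.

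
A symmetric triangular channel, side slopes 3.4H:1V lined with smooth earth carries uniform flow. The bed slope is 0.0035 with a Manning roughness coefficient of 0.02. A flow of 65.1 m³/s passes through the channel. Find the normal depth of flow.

y_n = 2.42 m

Manning's equation rearranged: A R^(2/3) = nQ / (1·√S) = 0.02 × 65.1 / (√0.0035) = 22.01.
Trying y = 2.06 m: A R^(2/3) = 14.31 — low.
Trying y = 2.91 m: A R^(2/3) = 35.96 — high.
Trying y = 2.42 m: A R^(2/3) = 21.99 — matches.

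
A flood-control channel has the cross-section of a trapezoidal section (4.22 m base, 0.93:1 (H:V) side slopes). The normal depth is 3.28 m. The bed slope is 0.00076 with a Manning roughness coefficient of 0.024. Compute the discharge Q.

With bottom width b = 4.22 m and side slope z = 0.93: A = (b + zy)y = (4.22 + 0.93×3.28)×3.28 = 23.85 m²; P = b + 2y√(1+z²) = 4.22 + 2×3.28×1.366 = 13.18 m.
Hydraulic radius R = A/P = 23.85/13.18 = 1.81 m.
Manning's equation: Q = (1/n) A R^(2/3) S^(1/2) = (1/0.024) × 23.85 × 1.81^(2/3) × 0.00076^(1/2) = 40.7 m³/s.

Q = 40.7 m³/s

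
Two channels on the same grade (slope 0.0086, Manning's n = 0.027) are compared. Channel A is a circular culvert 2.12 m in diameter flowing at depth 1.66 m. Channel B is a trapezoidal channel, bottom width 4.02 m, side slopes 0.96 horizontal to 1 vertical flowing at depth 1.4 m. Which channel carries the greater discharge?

Channel A: For a circular section of diameter D = 2.12 m at depth y = 1.66 m, the central angle is θ = 2 arccos(1 − 2y/D) = 4.345 rad. Then A = (D²/8)(θ − sin θ) = 2.965 m² and P = Dθ/2 = 4.606 m. Hydraulic radius R = A/P = 2.965/4.606 = 0.6438 m. Q_A = (1/0.027)·2.965·0.6438^(2/3)·√0.0086 = 7.594 m³/s.
Channel B: With bottom width b = 4.02 m and side slope z = 0.96: A = (b + zy)y = (4.02 + 0.96×1.4)×1.4 = 7.51 m²; P = b + 2y√(1+z²) = 4.02 + 2×1.4×1.386 = 7.901 m. Hydraulic radius R = A/P = 7.51/7.901 = 0.9504 m. Q_B = (1/0.027)·7.51·0.9504^(2/3)·√0.0086 = 24.93 m³/s.
Q_A = 7.594 m³/s vs Q_B = 24.93 m³/s, so channel B carries more.

channel B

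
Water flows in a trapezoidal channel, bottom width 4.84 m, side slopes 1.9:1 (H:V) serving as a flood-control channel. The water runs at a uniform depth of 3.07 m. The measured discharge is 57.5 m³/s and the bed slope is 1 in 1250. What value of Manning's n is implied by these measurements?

n = 0.024

With bottom width b = 4.84 m and side slope z = 1.9: A = (b + zy)y = (4.84 + 1.9×3.07)×3.07 = 32.77 m²; P = b + 2y√(1+z²) = 4.84 + 2×3.07×2.147 = 18.02 m.
Hydraulic radius R = A/P = 32.77/18.02 = 1.818 m.
Rearranging Manning's equation: n = (1/Q) A R^(2/3) S^(1/2) = (1/57.5) × 32.77 × 1.818^(2/3) × √0.0008 = 0.024.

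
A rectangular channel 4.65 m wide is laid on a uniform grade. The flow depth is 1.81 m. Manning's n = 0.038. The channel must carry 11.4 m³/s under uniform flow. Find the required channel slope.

Flow area A = b·y = 4.65 × 1.81 = 8.417 m². Wetted perimeter P = b + 2y = 4.65 + 2×1.81 = 8.27 m.
Hydraulic radius R = A/P = 8.417/8.27 = 1.018 m.
From Manning's equation, S = [nQ / (1 A R^(2/3))]² = [0.038 × 11.4 / (1 × 8.417 × 1.018^(2/3))]² = 0.00259.

S = 0.00259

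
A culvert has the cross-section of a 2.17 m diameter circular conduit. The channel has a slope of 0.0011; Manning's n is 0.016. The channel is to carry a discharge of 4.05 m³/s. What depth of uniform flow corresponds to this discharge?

y_n = 1.46 m

Manning's equation rearranged: A R^(2/3) = nQ / (1·√S) = 0.016 × 4.05 / (√0.0011) = 1.954.
Trying y = 1.61 m: A R^(2/3) = 2.215 — high.
Trying y = 1.02 m: A R^(2/3) = 1.106 — low.
Trying y = 1.46 m: A R^(2/3) = 1.953 — close enough.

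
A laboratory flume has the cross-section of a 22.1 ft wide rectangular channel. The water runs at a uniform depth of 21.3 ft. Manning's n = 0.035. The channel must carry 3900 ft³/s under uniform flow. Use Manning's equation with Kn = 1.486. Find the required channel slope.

S = 0.0027

Flow area A = b·y = 22.1 × 21.3 = 470.7 ft². Wetted perimeter P = b + 2y = 22.1 + 2×21.3 = 64.7 ft.
Hydraulic radius R = A/P = 470.7/64.7 = 7.276 ft.
From Manning's equation, S = [nQ / (1.486 A R^(2/3))]² = [0.035 × 3900 / (1.486 × 470.7 × 7.276^(2/3))]² = 0.0027.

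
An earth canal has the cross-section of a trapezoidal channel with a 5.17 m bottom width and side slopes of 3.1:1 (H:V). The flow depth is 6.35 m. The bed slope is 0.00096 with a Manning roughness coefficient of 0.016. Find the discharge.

With bottom width b = 5.17 m and side slope z = 3.1: A = (b + zy)y = (5.17 + 3.1×6.35)×6.35 = 157.8 m²; P = b + 2y√(1+z²) = 5.17 + 2×6.35×3.257 = 46.54 m.
Hydraulic radius R = A/P = 157.8/46.54 = 3.391 m.
Manning's equation: Q = (1/n) A R^(2/3) S^(1/2) = (1/0.016) × 157.8 × 3.391^(2/3) × 0.00096^(1/2) = 690 m³/s.

Q = 690 m³/s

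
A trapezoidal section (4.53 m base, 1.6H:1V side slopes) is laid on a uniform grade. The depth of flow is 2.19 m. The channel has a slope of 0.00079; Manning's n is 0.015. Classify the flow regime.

With bottom width b = 4.53 m and side slope z = 1.6: A = (b + zy)y = (4.53 + 1.6×2.19)×2.19 = 17.59 m²; P = b + 2y√(1+z²) = 4.53 + 2×2.19×1.887 = 12.79 m.
Hydraulic radius R = A/P = 17.59/12.79 = 1.375 m.
V = (1/n) R^(2/3) √S = (1/0.015) × 1.375^(2/3) × √0.00079 = 2.317 m/s. Hydraulic depth D_h = A/T = 17.59/11.54 = 1.525 m.
Froude number Fr = V/√(g·D_h) = 2.317/√(9.81×1.525) = 0.599, which is less than 1, so the flow is subcritical.

subcritical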